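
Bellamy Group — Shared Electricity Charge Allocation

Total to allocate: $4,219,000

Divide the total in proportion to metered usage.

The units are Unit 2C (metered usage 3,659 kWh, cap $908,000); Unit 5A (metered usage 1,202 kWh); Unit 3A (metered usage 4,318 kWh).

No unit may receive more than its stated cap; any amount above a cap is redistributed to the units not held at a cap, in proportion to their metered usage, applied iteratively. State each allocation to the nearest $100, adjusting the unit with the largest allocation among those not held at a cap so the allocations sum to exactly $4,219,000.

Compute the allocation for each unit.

Unit 2C: $908,000 | Unit 5A: $721,000 | Unit 3A: $2,590,000

Combined metered usage = 9,179.
Proportional shares (ignoring caps): Unit 2C 1,681,808.58; Unit 5A 552,482.62; Unit 3A 1,984,708.79.
Cap binds for Unit 2C ($908,000); residual $3,311,000 reallocated over remaining metered usage 5,520.
Remaining shares: Unit 5A 720,982.25 → $721,000; Unit 3A 2,590,017.75 → $2,590,000.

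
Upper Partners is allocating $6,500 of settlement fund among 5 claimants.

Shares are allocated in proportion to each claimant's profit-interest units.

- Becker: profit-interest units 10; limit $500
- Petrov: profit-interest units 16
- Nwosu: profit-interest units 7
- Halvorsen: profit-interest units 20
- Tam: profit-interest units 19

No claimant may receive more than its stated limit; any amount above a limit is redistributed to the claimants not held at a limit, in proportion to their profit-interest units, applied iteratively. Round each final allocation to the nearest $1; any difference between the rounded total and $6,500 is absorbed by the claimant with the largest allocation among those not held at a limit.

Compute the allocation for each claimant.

Becker: $500; Petrov: $1,548; Nwosu: $677; Halvorsen: $1,936; Tam: $1,839

Total profit-interest units = 72.
Unconstrained shares: Becker 902.78; Petrov 1,444.44; Nwosu 631.94; Halvorsen 1,805.56; Tam 1,715.28.
Capped: Becker ($500); residual $6,000 reallocated over remaining profit-interest units 62.
Remaining shares: Petrov 1,548.39 → $1,548; Nwosu 677.42 → $677; Halvorsen 1,935.48 → $1,935; Tam 1,838.71 → $1,839.
Rounding difference +$1 applied to Halvorsen → $1,936.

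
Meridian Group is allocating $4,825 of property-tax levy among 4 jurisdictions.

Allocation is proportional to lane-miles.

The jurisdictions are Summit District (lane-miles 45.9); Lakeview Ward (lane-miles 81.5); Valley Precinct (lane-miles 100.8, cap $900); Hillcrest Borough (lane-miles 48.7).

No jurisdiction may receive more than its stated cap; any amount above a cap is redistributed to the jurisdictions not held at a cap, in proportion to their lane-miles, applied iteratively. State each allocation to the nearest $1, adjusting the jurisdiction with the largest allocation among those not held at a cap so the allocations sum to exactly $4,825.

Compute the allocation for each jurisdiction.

Combined lane-miles = 276.9.
Unconstrained shares: Summit District 799.81; Lakeview Ward 1,420.14; Valley Precinct 1,756.45; Hillcrest Borough 848.60.
Capped: Valley Precinct ($900); residual $3,925 reallocated over remaining lane-miles 176.1.
Remaining shares: Summit District 1,023.04 → $1,023; Lakeview Ward 1,816.51 → $1,817; Hillcrest Borough 1,085.45 → $1,085.

Summit District: $1,023; Lakeview Ward: $1,817; Valley Precinct: $900; Hillcrest Borough: $1,085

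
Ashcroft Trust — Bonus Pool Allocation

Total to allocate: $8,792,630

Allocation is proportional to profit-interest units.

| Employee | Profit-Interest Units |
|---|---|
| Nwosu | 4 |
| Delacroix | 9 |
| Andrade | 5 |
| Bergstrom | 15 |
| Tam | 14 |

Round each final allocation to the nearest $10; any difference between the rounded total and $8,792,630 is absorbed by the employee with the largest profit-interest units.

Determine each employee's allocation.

Total profit-interest units = 47.
Pro-rata amounts: Nwosu 4/47 × $8,792,630 = 748,308.94; Delacroix 9/47 × $8,792,630 = 1,683,695.11; Andrade 5/47 × $8,792,630 = 935,386.17; Bergstrom 15/47 × $8,792,630 = 2,806,158.51; Tam 14/47 × $8,792,630 = 2,619,081.28.
Rounded to nearest $10: Nwosu $748,310; Delacroix $1,683,700; Andrade $935,390; Bergstrom $2,806,160; Tam $2,619,080. Sum = $8,792,640.
Difference $8,792,630 − $8,792,640 = −$10 applied to largest profit-interest units (Bergstrom): Bergstrom becomes $2,806,150.

Nwosu: $748,310 · Delacroix: $1,683,700 · Andrade: $935,390 · Bergstrom: $2,806,150 · Tam: $2,619,080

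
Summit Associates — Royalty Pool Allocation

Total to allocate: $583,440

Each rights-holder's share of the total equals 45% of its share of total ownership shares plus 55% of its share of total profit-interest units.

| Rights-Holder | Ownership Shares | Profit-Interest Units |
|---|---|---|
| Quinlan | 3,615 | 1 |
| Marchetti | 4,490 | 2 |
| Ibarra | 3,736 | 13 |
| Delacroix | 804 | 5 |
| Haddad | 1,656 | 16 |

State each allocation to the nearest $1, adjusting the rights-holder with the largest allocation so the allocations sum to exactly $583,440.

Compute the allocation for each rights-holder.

Quinlan: $75,040 · Marchetti: $99,776 · Ibarra: $181,334 · Delacroix: $58,124 · Haddad: $169,166

Totals — ownership shares 14,301, profit-interest units 37.
Blended shares (45% ownership shares + 55% profit-interest units): Quinlan 0.1286; Marchetti 0.1710; Ibarra 0.3108; Delacroix 0.0996; Haddad 0.2899.
Raw shares: Quinlan 75,039.52; Marchetti 99,776.15; Ibarra 181,334.00; Delacroix 58,124.19; Haddad 169,166.14.
Rounded to nearest $1: Quinlan $75,040; Marchetti $99,776; Ibarra $181,334; Delacroix $58,124; Haddad $169,166. Sum = $583,440.
Rounded total matches; no reconciliation needed.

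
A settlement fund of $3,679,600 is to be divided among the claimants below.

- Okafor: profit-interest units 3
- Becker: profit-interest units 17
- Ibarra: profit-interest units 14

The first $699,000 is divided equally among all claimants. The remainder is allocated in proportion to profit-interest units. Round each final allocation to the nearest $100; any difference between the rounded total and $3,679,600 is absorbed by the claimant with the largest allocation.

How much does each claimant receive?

$699,000 shared equally gives $233,000 per claimant.
Remainder $2,980,600 by profit-interest units (total 34): Okafor 262,994.12 → $263,000; Becker 1,490,300.00 → $1,490,300; Ibarra 1,227,305.88 → $1,227,300.
Totals: Okafor $233,000 + $263,000 = $496,000; Becker $233,000 + $1,490,300 = $1,723,300; Ibarra $233,000 + $1,227,300 = $1,460,300.

Okafor: $496,000; Becker: $1,723,300; Ibarra: $1,460,300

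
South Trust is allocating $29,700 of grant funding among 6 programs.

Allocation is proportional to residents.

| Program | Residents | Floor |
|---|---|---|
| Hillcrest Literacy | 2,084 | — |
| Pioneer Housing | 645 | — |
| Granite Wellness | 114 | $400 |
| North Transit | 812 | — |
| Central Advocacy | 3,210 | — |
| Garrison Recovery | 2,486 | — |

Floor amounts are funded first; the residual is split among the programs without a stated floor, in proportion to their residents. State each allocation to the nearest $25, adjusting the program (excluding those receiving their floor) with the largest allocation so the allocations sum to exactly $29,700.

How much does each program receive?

Hillcrest Literacy: $6,600; Pioneer Housing: $2,050; Granite Wellness: $400; North Transit: $2,575; Central Advocacy: $10,200; Garrison Recovery: $7,875

Guaranteed amounts: Granite Wellness $400. Balance $29,300.
Balance split over remaining residents 9,237: Hillcrest Literacy 6,610.50 → $6,600; Pioneer Housing 2,045.96 → $2,050; North Transit 2,575.68 → $2,575; Central Advocacy 10,182.20 → $10,175; Garrison Recovery 7,885.66 → $7,875.
Rounding difference +$25 applied to Central Advocacy → $10,200.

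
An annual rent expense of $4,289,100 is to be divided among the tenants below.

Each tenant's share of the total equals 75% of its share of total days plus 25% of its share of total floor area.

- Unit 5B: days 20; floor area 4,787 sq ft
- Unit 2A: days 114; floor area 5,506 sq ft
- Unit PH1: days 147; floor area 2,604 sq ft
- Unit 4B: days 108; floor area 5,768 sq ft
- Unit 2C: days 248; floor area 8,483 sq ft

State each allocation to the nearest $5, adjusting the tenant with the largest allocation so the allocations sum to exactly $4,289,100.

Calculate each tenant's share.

Totals — days 637, floor area 27,148.
Blended shares (75% days + 25% floor area): Unit 5B 0.0676; Unit 2A 0.1849; Unit PH1 0.1971; Unit 4B 0.1803; Unit 2C 0.3701.
Pro-rata amounts: Unit 5B 290,073.20; Unit 2A 793,168.13; Unit PH1 845,195.42; Unit 4B 773,216.68; Unit 2C 1,587,446.58.
At nearest $5: Unit 5B $290,075; Unit 2A $793,170; Unit PH1 $845,195; Unit 4B $773,215; Unit 2C $1,587,445. Sum = $4,289,100.
Sum already equals the total — no adjustment.

Unit 5B: $290,075 | Unit 2A: $793,170 | Unit PH1: $845,195 | Unit 4B: $773,215 | Unit 2C: $1,587,445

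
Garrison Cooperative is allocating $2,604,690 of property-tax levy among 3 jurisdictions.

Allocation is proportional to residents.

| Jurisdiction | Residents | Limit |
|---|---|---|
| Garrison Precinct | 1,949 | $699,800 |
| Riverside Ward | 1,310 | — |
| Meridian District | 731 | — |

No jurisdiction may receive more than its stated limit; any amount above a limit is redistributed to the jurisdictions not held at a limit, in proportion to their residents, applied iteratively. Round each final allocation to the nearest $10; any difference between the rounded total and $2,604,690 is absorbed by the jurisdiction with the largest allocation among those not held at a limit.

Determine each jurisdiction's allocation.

Residents total: 3,990.
Unconstrained shares: Garrison Precinct 1,272,315.99; Riverside Ward 855,173.91; Meridian District 477,200.10.
Held at cap: Garrison Precinct ($699,800); remaining pool $1,904,890 reallocated over remaining residents 2,041.
Redistributed shares: Riverside Ward 1,222,638.85 → $1,222,640; Meridian District 682,251.15 → $682,250.

Garrison Precinct: $699,800; Riverside Ward: $1,222,640; Meridian District: $682,250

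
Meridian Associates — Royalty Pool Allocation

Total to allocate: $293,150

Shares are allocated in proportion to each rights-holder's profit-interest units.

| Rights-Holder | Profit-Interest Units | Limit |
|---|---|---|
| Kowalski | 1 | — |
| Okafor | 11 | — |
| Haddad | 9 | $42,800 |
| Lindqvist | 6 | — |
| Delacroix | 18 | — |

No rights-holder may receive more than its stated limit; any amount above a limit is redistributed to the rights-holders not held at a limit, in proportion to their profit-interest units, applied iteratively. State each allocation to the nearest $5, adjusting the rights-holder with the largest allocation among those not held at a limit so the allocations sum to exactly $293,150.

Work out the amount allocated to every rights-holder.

Profit-interest units total: 45.
Unconstrained shares: Kowalski 6,514.44; Okafor 71,658.89; Haddad 58,630.00; Lindqvist 39,086.67; Delacroix 117,260.00.
Held at cap: Haddad ($42,800); remaining pool $250,350 reallocated over remaining profit-interest units 36.
Remaining shares: Kowalski 6,954.17 → $6,955; Okafor 76,495.83 → $76,495; Lindqvist 41,725.00 → $41,725; Delacroix 125,175.00 → $125,175.

Kowalski: $6,955 | Okafor: $76,495 | Haddad: $42,800 | Lindqvist: $41,725 | Delacroix: $125,175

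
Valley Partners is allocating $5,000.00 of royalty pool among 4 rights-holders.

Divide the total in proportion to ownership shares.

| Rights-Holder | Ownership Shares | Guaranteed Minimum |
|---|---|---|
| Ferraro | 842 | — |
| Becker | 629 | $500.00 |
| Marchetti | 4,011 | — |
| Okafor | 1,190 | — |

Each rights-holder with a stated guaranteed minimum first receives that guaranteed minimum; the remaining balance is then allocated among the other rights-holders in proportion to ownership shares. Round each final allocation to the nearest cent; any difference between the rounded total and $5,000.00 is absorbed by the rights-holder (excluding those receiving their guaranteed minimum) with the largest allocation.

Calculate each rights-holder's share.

Ferraro: $627.01; Becker: $500.00; Marchetti: $2,986.84; Okafor: $886.15

Minimums first: Becker $500.00. Remaining pool $4,500.00.
Remaining pool split over remaining ownership shares 6,043: Ferraro 627.0065 → $627.01; Marchetti 2,986.8443 → $2,986.84; Okafor 886.1493 → $886.15.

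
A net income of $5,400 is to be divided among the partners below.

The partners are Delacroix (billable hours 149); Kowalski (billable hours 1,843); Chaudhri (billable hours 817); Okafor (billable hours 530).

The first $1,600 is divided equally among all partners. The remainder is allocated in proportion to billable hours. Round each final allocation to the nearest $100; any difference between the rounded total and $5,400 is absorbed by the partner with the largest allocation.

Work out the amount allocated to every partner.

First tranche $1,600 split equally: $400 each.
Remainder $3,800 by billable hours (total 3,339): Delacroix 169.57 → $200; Kowalski 2,097.45 → $2,100; Chaudhri 929.80 → $900; Okafor 603.17 → $600.
Totals: Delacroix $400 + $200 = $600; Kowalski $400 + $2,100 = $2,500; Chaudhri $400 + $900 = $1,300; Okafor $400 + $600 = $1,000.

Delacroix: $600; Kowalski: $2,500; Chaudhri: $1,300; Okafor: $1,000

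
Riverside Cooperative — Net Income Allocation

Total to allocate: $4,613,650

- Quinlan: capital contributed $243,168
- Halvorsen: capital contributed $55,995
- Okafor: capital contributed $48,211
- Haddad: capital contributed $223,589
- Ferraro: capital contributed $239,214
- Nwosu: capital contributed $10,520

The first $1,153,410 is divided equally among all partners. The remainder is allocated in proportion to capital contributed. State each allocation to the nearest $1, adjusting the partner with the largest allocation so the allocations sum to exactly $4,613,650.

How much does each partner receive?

Quinlan: $1,217,485; Halvorsen: $428,322; Okafor: $395,503; Haddad: $1,134,936; Ferraro: $1,200,814; Nwosu: $236,590

First tranche $1,153,410 split equally: $192,235 each.
Remainder $3,460,240 by capital contributed (total 820,697): Quinlan 1,025,250.05 → $1,025,250; Halvorsen 236,087.30 → $236,087; Okafor 203,268.23 → $203,268; Haddad 942,700.66 → $942,701; Ferraro 1,008,579.11 → $1,008,579; Nwosu 44,354.65 → $44,355.
Totals: Quinlan $192,235 + $1,025,250 = $1,217,485; Halvorsen $192,235 + $236,087 = $428,322; Okafor $192,235 + $203,268 = $395,503; Haddad $192,235 + $942,701 = $1,134,936; Ferraro $192,235 + $1,008,579 = $1,200,814; Nwosu $192,235 + $44,355 = $236,590.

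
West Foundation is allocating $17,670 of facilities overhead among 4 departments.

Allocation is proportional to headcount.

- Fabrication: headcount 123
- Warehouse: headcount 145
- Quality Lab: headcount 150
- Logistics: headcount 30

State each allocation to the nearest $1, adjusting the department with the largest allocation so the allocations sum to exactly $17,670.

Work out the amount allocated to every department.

Fabrication: $4,851; Warehouse: $5,719; Quality Lab: $5,917; Logistics: $1,183

Headcount total: 448.
Pro-rata amounts: Fabrication 123/448 × $17,670 = 4,851.36; Warehouse 145/448 × $17,670 = 5,719.08; Quality Lab 150/448 × $17,670 = 5,916.29; Logistics 30/448 × $17,670 = 1,183.26.
After rounding ($1): Fabrication $4,851; Warehouse $5,719; Quality Lab $5,916; Logistics $1,183. Sum = $17,669.
Difference $17,670 − $17,669 = +$1 applied to largest allocation (Quality Lab): Quality Lab becomes $5,917.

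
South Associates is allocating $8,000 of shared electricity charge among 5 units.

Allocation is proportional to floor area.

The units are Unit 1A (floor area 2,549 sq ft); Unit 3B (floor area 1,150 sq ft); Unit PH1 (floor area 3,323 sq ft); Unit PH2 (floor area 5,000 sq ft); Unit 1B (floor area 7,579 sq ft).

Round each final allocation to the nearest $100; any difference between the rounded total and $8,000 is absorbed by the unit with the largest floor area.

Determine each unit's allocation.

Unit 1A: $1,000 · Unit 3B: $500 · Unit PH1: $1,400 · Unit PH2: $2,000 · Unit 1B: $3,100

Sum of floor area: 2,549 + 1,150 + 3,323 + 5,000 + 7,579 = 19,601.
Unrounded shares: Unit 1A 1,040.36; Unit 3B 469.36; Unit PH1 1,356.26; Unit PH2 2,040.71; Unit 1B 3,093.31.
At nearest $100: Unit 1A $1,000; Unit 3B $500; Unit PH1 $1,400; Unit PH2 $2,000; Unit 1B $3,100. Sum = $8,000.
Rounded total matches; no reconciliation needed.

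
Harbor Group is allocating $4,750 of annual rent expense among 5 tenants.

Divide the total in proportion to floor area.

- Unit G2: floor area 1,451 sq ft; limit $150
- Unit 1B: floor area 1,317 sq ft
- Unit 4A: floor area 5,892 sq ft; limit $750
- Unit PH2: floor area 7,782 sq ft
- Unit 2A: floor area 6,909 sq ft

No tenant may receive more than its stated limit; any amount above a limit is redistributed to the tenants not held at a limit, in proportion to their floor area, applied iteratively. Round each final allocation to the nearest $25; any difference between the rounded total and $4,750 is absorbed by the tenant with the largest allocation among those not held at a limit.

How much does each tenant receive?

Unit G2: $150 | Unit 1B: $325 | Unit 4A: $750 | Unit PH2: $1,875 | Unit 2A: $1,650

Floor area total: 23,351.
Unconstrained shares: Unit G2 295.16; Unit 1B 267.90; Unit 4A 1,198.54; Unit PH2 1,582.99; Unit 2A 1,405.41.
Capped: Unit G2 ($150), Unit 4A ($750); residual $3,850 reallocated over remaining floor area 16,008.
Remaining shares: Unit 1B 316.74 → $325; Unit PH2 1,871.61 → $1,875; Unit 2A 1,661.65 → $1,650.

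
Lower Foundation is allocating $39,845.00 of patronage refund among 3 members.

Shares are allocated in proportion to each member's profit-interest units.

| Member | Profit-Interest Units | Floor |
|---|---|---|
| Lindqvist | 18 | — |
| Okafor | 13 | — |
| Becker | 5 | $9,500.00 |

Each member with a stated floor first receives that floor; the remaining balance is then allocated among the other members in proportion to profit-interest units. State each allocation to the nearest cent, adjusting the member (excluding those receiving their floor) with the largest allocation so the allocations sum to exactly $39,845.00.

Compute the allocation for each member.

Fund the minimums — Becker $9,500.00. Balance $30,345.00.
Balance split over remaining profit-interest units 31: Lindqvist 17,619.6774 → $17,619.68; Okafor 12,725.3226 → $12,725.32.

Lindqvist: $17,619.68 · Okafor: $12,725.32 · Becker: $9,500.00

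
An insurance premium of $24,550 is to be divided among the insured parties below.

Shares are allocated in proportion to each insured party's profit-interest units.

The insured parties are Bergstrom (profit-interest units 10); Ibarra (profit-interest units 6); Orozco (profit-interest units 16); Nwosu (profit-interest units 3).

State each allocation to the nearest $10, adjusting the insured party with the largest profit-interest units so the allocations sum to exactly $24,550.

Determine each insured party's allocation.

Profit-interest units total: 10 + 6 + 16 + 3 = 35.
Proportional shares: Bergstrom 7,014.29; Ibarra 4,208.57; Orozco 11,222.86; Nwosu 2,104.29.
At nearest $10: Bergstrom $7,010; Ibarra $4,210; Orozco $11,220; Nwosu $2,100. Sum = $24,540.
Difference $24,550 − $24,540 = +$10 applied to largest profit-interest units (Orozco): Orozco becomes $11,230.

Bergstrom: $7,010; Ibarra: $4,210; Orozco: $11,230; Nwosu: $2,100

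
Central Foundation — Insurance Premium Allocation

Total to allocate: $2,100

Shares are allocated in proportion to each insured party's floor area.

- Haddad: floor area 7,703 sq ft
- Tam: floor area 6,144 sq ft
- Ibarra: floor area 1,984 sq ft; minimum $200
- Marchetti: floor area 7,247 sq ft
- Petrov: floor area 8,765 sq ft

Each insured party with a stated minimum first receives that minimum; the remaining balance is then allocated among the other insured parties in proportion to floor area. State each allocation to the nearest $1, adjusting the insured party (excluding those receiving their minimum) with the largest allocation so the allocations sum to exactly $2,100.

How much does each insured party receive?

Minimums first: Ibarra $200. Remaining pool $1,900.
Remaining pool split over remaining floor area 29,859: Haddad 490.16 → $490; Tam 390.96 → $391; Marchetti 461.14 → $461; Petrov 557.74 → $558.

Haddad: $490 · Tam: $391 · Ibarra: $200 · Marchetti: $461 · Petrov: $558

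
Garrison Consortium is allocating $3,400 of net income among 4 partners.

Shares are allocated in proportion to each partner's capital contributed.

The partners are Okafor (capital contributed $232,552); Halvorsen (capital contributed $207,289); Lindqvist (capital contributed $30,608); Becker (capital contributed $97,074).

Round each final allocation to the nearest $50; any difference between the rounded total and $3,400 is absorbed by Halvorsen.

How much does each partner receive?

Total capital contributed = 567,523.
Unrounded shares: Okafor 232,552/567,523 × $3,400 = 1,393.21; Halvorsen 207,289/567,523 × $3,400 = 1,241.86; Lindqvist 30,608/567,523 × $3,400 = 183.37; Becker 97,074/567,523 × $3,400 = 581.57.
After rounding ($50): Okafor $1,400; Halvorsen $1,250; Lindqvist $200; Becker $600. Sum = $3,450.
Difference $3,400 − $3,450 = −$50 applied to Halvorsen: Halvorsen becomes $1,200.

Okafor: $1,400; Halvorsen: $1,200; Lindqvist: $200; Becker: $600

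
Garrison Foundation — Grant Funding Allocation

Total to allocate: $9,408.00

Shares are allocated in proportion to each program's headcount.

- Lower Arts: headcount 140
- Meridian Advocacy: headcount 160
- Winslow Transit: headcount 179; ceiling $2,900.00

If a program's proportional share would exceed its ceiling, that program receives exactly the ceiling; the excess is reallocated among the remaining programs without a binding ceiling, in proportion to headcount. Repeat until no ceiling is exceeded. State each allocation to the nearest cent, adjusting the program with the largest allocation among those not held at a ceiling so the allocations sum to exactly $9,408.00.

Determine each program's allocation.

Total headcount = 479.
Pro-rata shares before constraints: Lower Arts 2,749.7286; Meridian Advocacy 3,142.5470; Winslow Transit 3,515.7244.
Held at cap: Winslow Transit ($2,900.00); residual $6,508.00 reallocated over remaining headcount 300.
Shares after redistribution: Lower Arts 3,037.0667 → $3,037.07; Meridian Advocacy 3,470.9333 → $3,470.93.

Lower Arts: $3,037.07 | Meridian Advocacy: $3,470.93 | Winslow Transit: $2,900.00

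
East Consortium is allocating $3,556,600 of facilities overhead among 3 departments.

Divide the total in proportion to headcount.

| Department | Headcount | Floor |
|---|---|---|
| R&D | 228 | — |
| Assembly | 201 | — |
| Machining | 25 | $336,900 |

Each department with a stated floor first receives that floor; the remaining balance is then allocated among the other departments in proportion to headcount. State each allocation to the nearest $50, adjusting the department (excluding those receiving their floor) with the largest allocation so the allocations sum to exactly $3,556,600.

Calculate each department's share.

Minimums first: Machining $336,900. Residual $3,219,700.
Residual split over remaining headcount 429: R&D 1,711,169.23 → $1,711,150; Assembly 1,508,530.77 → $1,508,550.

R&D: $1,711,150; Assembly: $1,508,550; Machining: $336,900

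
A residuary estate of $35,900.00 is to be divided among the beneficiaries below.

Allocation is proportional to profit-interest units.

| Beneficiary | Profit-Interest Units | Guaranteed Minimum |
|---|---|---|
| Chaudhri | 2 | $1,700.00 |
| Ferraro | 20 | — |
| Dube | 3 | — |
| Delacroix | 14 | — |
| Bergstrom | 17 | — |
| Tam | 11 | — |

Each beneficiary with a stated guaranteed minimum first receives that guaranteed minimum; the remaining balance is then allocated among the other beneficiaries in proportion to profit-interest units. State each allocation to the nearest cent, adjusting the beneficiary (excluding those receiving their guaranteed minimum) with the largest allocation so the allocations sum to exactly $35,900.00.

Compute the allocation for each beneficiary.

Fund the minimums — Chaudhri $1,700.00. Residual $34,200.00.
Residual split over remaining profit-interest units 65: Ferraro 10,523.0769 → $10,523.08; Dube 1,578.4615 → $1,578.46; Delacroix 7,366.1538 → $7,366.15; Bergstrom 8,944.6154 → $8,944.62; Tam 5,787.6923 → $5,787.69.

Chaudhri: $1,700.00; Ferraro: $10,523.08; Dube: $1,578.46; Delacroix: $7,366.15; Bergstrom: $8,944.62; Tam: $5,787.69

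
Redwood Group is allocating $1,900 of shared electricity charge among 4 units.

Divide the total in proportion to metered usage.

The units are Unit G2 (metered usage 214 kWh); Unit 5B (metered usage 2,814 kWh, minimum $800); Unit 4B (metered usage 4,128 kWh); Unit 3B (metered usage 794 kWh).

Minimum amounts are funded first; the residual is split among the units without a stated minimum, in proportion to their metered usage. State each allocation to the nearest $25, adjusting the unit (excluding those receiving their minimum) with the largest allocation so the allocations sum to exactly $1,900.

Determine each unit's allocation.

Fund the minimums — Unit 5B $800. Remaining pool $1,100.
Remaining pool split over remaining metered usage 5,136: Unit G2 45.83 → $50; Unit 4B 884.11 → $875; Unit 3B 170.05 → $175.

Unit G2: $50 | Unit 5B: $800 | Unit 4B: $875 | Unit 3B: $175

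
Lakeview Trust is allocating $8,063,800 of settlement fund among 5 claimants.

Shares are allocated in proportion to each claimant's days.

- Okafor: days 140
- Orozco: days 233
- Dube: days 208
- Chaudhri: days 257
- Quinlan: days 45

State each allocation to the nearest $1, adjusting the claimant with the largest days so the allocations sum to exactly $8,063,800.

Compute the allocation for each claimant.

Okafor: $1,278,519 · Orozco: $2,127,820 · Dube: $1,899,513 · Chaudhri: $2,346,996 · Quinlan: $410,952

Total days = 883.
Pro-rata amounts: Okafor 140/883 × $8,063,800 = 1,278,518.69; Orozco 233/883 × $8,063,800 = 2,127,820.39; Dube 208/883 × $8,063,800 = 1,899,513.48; Chaudhri 257/883 × $8,063,800 = 2,346,995.02; Quinlan 45/883 × $8,063,800 = 410,952.43.
After rounding ($1): Okafor $1,278,519; Orozco $2,127,820; Dube $1,899,513; Chaudhri $2,346,995; Quinlan $410,952. Sum = $8,063,799.
Difference $8,063,800 − $8,063,799 = +$1 applied to largest days (Chaudhri): Chaudhri becomes $2,346,996.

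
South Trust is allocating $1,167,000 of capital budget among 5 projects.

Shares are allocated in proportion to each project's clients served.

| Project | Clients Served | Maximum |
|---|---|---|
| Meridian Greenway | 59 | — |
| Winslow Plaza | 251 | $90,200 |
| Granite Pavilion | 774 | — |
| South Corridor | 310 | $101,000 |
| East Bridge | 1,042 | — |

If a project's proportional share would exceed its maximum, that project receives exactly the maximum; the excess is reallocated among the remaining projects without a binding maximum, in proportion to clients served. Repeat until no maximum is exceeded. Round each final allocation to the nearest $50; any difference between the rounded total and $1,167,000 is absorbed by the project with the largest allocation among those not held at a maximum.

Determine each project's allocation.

Meridian Greenway: $30,700 · Winslow Plaza: $90,200 · Granite Pavilion: $402,800 · South Corridor: $101,000 · East Bridge: $542,300

Clients served total: 2,436.
Unconstrained shares: Meridian Greenway 28,264.78; Winslow Plaza 120,245.07; Granite Pavilion 370,795.57; South Corridor 148,509.85; East Bridge 499,184.73.
Held at cap: Winslow Plaza ($90,200), South Corridor ($101,000); residual $975,800 reallocated over remaining clients served 1,875.
Remaining shares: Meridian Greenway 30,705.17 → $30,700; Granite Pavilion 402,810.24 → $402,800; East Bridge 542,284.59 → $542,300.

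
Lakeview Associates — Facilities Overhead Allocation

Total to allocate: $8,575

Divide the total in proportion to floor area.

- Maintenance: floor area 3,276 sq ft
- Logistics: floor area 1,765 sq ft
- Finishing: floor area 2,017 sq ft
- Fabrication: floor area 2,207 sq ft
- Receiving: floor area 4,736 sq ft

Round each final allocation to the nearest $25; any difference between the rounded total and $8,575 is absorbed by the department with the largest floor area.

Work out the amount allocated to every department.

Maintenance: $2,000 · Logistics: $1,075 · Finishing: $1,225 · Fabrication: $1,350 · Receiving: $2,925

Floor area total: 14,001.
Unrounded shares: Maintenance 3,276/14,001 × $8,575 = 2,006.41; Logistics 1,765/14,001 × $8,575 = 1,080.99; Finishing 2,017/14,001 × $8,575 = 1,235.32; Fabrication 2,207/14,001 × $8,575 = 1,351.69; Receiving 4,736/14,001 × $8,575 = 2,900.59.
Rounded to nearest $25: Maintenance $2,000; Logistics $1,075; Finishing $1,225; Fabrication $1,350; Receiving $2,900. Sum = $8,550.
Difference $8,575 − $8,550 = +$25 applied to largest floor area (Receiving): Receiving becomes $2,925.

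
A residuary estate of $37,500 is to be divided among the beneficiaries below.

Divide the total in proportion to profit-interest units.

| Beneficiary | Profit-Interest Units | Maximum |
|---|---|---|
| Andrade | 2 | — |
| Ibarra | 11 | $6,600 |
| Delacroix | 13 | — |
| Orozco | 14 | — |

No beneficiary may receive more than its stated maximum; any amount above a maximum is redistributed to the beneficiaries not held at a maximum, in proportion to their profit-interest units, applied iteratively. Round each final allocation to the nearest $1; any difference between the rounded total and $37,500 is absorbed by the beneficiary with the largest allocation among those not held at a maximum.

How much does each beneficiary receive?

Andrade: $2,131; Ibarra: $6,600; Delacroix: $13,852; Orozco: $14,917

Total profit-interest units = 40.
Unconstrained shares: Andrade 1,875.00; Ibarra 10,312.50; Delacroix 12,187.50; Orozco 13,125.00.
Capped: Ibarra ($6,600); remaining pool $30,900 reallocated over remaining profit-interest units 29.
Redistributed shares: Andrade 2,131.03 → $2,131; Delacroix 13,851.72 → $13,852; Orozco 14,917.24 → $14,917.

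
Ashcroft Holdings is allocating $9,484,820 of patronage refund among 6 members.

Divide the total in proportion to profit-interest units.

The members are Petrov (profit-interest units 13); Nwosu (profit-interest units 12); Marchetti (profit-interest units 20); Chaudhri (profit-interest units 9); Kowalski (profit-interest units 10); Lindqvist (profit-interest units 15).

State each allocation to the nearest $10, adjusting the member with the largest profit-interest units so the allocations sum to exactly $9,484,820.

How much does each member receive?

Profit-interest units total: 13 + 12 + 20 + 9 + 10 + 15 = 79.
Raw shares: Petrov 1,560,793.16; Nwosu 1,440,732.15; Marchetti 2,401,220.25; Chaudhri 1,080,549.11; Kowalski 1,200,610.13; Lindqvist 1,800,915.19.
At nearest $10: Petrov $1,560,790; Nwosu $1,440,730; Marchetti $2,401,220; Chaudhri $1,080,550; Kowalski $1,200,610; Lindqvist $1,800,920. Sum = $9,484,820.
No rounding difference to absorb.

Petrov: $1,560,790 | Nwosu: $1,440,730 | Marchetti: $2,401,220 | Chaudhri: $1,080,550 | Kowalski: $1,200,610 | Lindqvist: $1,800,920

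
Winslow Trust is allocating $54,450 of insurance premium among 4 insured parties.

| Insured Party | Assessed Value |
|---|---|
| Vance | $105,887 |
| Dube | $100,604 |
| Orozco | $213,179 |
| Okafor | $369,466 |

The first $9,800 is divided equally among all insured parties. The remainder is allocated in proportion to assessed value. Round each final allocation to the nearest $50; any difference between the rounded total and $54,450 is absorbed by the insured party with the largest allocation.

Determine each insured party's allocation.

First tranche $9,800 split equally: $2,450 each.
Remainder $44,650 by assessed value (total 789,136): Vance 5,991.18 → $6,000; Dube 5,692.26 → $5,700; Orozco 12,061.85 → $12,050; Okafor 20,904.71 → $20,900.
Totals: Vance $2,450 + $6,000 = $8,450; Dube $2,450 + $5,700 = $8,150; Orozco $2,450 + $12,050 = $14,500; Okafor $2,450 + $20,900 = $23,350.

Vance: $8,450 · Dube: $8,150 · Orozco: $14,500 · Okafor: $23,350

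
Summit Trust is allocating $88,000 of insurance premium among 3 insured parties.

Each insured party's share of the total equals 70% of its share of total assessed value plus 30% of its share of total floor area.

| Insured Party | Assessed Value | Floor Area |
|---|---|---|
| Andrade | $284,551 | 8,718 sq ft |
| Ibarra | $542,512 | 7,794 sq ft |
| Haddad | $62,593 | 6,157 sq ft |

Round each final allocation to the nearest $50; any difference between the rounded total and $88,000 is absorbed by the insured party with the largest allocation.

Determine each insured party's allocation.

Assessed value total 889,656; floor area total 22,669.
Blended shares (70% assessed value + 30% floor area): Andrade 0.3393; Ibarra 0.5300; Haddad 0.1307.
Raw shares: Andrade 29,855.24; Ibarra 46,640.45; Haddad 11,504.31.
Rounded to nearest $50: Andrade $29,850; Ibarra $46,650; Haddad $11,500. Sum = $88,000.
Rounded total matches; no reconciliation needed.

Andrade: $29,850 · Ibarra: $46,650 · Haddad: $11,500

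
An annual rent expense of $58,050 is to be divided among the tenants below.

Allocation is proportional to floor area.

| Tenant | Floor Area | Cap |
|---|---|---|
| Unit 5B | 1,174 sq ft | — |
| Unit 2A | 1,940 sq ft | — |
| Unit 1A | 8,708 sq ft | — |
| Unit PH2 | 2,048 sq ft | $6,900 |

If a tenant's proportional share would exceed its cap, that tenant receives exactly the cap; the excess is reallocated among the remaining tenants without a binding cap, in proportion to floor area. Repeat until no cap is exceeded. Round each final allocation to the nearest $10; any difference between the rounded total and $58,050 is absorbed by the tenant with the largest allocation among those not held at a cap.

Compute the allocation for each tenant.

Unit 5B: $5,080 | Unit 2A: $8,390 | Unit 1A: $37,680 | Unit PH2: $6,900

Sum of floor area: 13,870.
Pro-rata shares before constraints: Unit 5B 4,913.53; Unit 2A 8,119.47; Unit 1A 36,445.52; Unit PH2 8,571.48.
Held at cap: Unit PH2 ($6,900); residual $51,150 reallocated over remaining floor area 11,822.
Shares after redistribution: Unit 5B 5,079.52 → $5,080; Unit 2A 8,393.76 → $8,390; Unit 1A 37,676.72 → $37,680.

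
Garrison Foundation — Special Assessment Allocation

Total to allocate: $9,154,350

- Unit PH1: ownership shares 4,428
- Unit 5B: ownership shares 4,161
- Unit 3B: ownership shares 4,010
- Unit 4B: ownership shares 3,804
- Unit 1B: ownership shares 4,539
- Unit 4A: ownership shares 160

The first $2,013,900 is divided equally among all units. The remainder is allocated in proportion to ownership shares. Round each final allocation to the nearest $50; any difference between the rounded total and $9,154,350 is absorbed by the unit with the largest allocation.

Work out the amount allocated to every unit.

Unit PH1: $1,834,000 · Unit 5B: $1,743,650 · Unit 3B: $1,692,550 · Unit 4B: $1,622,850 · Unit 1B: $1,871,500 · Unit 4A: $389,800

First tranche $2,013,900 split equally: $335,650 each.
Remainder $7,140,450 by ownership shares (total 21,102): Unit PH1 1,498,337.25 → $1,498,350; Unit 5B 1,407,990.35 → $1,408,000; Unit 3B 1,356,895.29 → $1,356,900; Unit 4B 1,287,189.45 → $1,287,200; Unit 1B 1,535,897.19 → $1,535,900; Unit 4A 54,140.46 → $54,150.
Rounding difference −$50 on remainder applied to Unit 1B.
Totals: Unit PH1 $335,650 + $1,498,350 = $1,834,000; Unit 5B $335,650 + $1,408,000 = $1,743,650; Unit 3B $335,650 + $1,356,900 = $1,692,550; Unit 4B $335,650 + $1,287,200 = $1,622,850; Unit 1B $335,650 + $1,535,850 = $1,871,500; Unit 4A $335,650 + $54,150 = $389,800.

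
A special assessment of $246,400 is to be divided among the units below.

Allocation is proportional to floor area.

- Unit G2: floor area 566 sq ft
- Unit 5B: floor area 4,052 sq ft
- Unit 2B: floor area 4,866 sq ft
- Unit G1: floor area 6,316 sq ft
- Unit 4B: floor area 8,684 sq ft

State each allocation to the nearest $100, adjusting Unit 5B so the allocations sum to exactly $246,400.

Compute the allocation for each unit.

Unit G2: $5,700 | Unit 5B: $40,700 | Unit 2B: $49,000 | Unit G1: $63,600 | Unit 4B: $87,400

Floor area total: 24,484.
Unrounded shares: Unit G2 566/24,484 × $246,400 = 5,696.06; Unit 5B 4,052/24,484 × $246,400 = 40,778.17; Unit 2B 4,866/24,484 × $246,400 = 48,970.04; Unit G1 6,316/24,484 × $246,400 = 63,562.42; Unit 4B 8,684/24,484 × $246,400 = 87,393.30.
After rounding ($100): Unit G2 $5,700; Unit 5B $40,800; Unit 2B $49,000; Unit G1 $63,600; Unit 4B $87,400. Sum = $246,500.
Difference $246,400 − $246,500 = −$100 applied to Unit 5B: Unit 5B becomes $40,700.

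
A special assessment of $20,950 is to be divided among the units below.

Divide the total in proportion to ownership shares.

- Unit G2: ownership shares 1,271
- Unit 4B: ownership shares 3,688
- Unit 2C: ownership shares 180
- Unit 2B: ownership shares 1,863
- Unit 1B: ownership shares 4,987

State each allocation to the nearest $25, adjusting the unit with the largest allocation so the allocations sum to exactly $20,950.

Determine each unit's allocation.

Unit G2: $2,225; Unit 4B: $6,450; Unit 2C: $325; Unit 2B: $3,250; Unit 1B: $8,700

Ownership shares total: 11,989.
Raw shares: Unit G2 1,271/11,989 × $20,950 = 2,220.99; Unit 4B 3,688/11,989 × $20,950 = 6,444.54; Unit 2C 180/11,989 × $20,950 = 314.54; Unit 2B 1,863/11,989 × $20,950 = 3,255.47; Unit 1B 4,987/11,989 × $20,950 = 8,714.46.
After rounding ($25): Unit G2 $2,225; Unit 4B $6,450; Unit 2C $325; Unit 2B $3,250; Unit 1B $8,725. Sum = $20,975.
Difference $20,950 − $20,975 = −$25 applied to largest allocation (Unit 1B): Unit 1B becomes $8,700.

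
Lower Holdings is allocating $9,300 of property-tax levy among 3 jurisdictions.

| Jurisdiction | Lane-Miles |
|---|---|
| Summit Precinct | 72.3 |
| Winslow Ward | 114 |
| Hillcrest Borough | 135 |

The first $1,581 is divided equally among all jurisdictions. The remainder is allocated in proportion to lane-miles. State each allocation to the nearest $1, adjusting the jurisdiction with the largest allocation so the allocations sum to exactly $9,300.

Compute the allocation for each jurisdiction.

Summit Precinct: $2,264; Winslow Ward: $3,266; Hillcrest Borough: $3,770

$1,581 shared equally gives $527 per jurisdiction.
Remainder $7,719 by lane-miles (total 321.3): Summit Precinct 1,736.96 → $1,737; Winslow Ward 2,738.77 → $2,739; Hillcrest Borough 3,243.28 → $3,243.
Totals: Summit Precinct $527 + $1,737 = $2,264; Winslow Ward $527 + $2,739 = $3,266; Hillcrest Borough $527 + $3,243 = $3,770.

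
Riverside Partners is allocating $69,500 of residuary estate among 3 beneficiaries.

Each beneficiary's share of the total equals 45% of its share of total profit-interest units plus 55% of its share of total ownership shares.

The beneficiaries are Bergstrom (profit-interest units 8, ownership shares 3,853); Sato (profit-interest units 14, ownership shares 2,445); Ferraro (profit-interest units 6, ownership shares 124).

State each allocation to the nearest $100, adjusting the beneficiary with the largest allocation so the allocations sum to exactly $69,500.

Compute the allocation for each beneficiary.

Totals — profit-interest units 28, ownership shares 6,422.
Blended shares (45% profit-interest units + 55% ownership shares): Bergstrom 0.4586; Sato 0.4344; Ferraro 0.1070.
Pro-rata amounts: Bergstrom 31,869.52; Sato 30,190.62; Ferraro 7,439.86.
After rounding ($100): Bergstrom $31,900; Sato $30,200; Ferraro $7,400. Sum = $69,500.
Rounded total matches; no reconciliation needed.

Bergstrom: $31,900 | Sato: $30,200 | Ferraro: $7,400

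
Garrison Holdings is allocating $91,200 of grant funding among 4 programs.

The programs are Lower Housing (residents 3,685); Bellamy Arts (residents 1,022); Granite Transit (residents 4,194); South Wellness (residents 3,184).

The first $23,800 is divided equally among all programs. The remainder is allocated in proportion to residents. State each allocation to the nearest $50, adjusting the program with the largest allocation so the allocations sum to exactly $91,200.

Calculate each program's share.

Lower Housing: $26,500 · Bellamy Arts: $11,650 · Granite Transit: $29,350 · South Wellness: $23,700

First tranche $23,800 split equally: $5,950 each.
Remainder $67,400 by residents (total 12,085): Lower Housing 20,551.84 → $20,550; Bellamy Arts 5,699.86 → $5,700; Granite Transit 23,390.62 → $23,400; South Wellness 17,757.68 → $17,750.
Totals: Lower Housing $5,950 + $20,550 = $26,500; Bellamy Arts $5,950 + $5,700 = $11,650; Granite Transit $5,950 + $23,400 = $29,350; South Wellness $5,950 + $17,750 = $23,700.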